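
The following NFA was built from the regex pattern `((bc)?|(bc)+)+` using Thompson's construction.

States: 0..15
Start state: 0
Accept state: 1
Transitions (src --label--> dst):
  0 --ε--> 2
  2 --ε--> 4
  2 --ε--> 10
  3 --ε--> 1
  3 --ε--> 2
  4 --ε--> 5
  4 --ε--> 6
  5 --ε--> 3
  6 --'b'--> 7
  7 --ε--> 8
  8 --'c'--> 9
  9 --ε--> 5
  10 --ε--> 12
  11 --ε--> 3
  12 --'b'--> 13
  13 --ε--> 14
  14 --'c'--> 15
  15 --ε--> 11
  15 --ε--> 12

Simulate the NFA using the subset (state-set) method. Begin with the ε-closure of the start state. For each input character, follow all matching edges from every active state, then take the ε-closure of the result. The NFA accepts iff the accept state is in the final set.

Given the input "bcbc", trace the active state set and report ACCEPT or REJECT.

S₀ = ε-closure({0}) = {0,1,2,3,4,5,6,10,12}
'b' @ 1: {7,8,13,14}
'c' @ 2: {1,2,3,4,5,6,9,10,11,12,15}  ✓accept
'b' @ 3: {7,8,13,14}
'c' @ 4: {1,2,3,4,5,6,9,10,11,12,15}  ✓accept
end set {1,2,3,4,5,6,9,10,11,12,15} — state 1 in

Answer: ACCEPT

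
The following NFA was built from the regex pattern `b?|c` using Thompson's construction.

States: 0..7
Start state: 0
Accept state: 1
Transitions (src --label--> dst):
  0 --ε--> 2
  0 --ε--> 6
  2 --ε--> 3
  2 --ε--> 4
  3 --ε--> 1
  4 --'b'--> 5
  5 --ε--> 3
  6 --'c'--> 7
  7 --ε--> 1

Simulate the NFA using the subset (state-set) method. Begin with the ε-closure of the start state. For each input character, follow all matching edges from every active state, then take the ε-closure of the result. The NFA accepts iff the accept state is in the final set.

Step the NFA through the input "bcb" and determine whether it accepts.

Answer: REJECT

Derivation:
initial (ε-close {0}): {0,1,2,3,4,6}
'b' @ 1: {1,3,5}  ✓accept
'c' @ 2: {}  — dead — no transitions
rest 'b' ignored (set empty)
end set {} — state 1 not in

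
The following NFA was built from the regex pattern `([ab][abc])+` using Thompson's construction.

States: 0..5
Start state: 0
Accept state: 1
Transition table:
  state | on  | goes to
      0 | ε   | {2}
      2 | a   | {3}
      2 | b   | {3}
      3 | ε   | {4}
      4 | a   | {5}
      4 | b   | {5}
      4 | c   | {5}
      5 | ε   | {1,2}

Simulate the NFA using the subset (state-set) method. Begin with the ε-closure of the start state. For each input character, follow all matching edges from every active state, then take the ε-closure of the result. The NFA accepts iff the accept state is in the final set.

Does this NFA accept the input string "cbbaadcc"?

S₀ = ε-closure({0}) = {0,2}
'c' @ 1: {}  — no active states
rest 'bbaadcc' ignored (set empty)
after full input: {}  (accept=1 not in)

Answer: REJECT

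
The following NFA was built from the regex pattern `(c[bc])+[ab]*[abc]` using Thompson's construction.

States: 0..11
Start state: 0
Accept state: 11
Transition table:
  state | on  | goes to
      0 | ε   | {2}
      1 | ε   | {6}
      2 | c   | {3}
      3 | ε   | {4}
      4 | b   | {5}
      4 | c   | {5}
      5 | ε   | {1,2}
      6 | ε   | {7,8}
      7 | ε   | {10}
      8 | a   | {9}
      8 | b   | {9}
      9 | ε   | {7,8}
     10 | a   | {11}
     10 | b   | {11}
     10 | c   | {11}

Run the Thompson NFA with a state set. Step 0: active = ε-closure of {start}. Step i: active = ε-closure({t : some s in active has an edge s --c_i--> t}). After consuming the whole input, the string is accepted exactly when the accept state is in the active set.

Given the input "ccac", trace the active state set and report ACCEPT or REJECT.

initial (ε-close {0}): {0,2}
'c' @ 1: {3,4}
'c' @ 2: {1,2,5,6,7,8,10}
'a' @ 3: {7,8,9,10,11}  (accept∈set)
'c' @ 4: {11}  (accept∈set)
end set {11} — state 11 in

Answer: ACCEPT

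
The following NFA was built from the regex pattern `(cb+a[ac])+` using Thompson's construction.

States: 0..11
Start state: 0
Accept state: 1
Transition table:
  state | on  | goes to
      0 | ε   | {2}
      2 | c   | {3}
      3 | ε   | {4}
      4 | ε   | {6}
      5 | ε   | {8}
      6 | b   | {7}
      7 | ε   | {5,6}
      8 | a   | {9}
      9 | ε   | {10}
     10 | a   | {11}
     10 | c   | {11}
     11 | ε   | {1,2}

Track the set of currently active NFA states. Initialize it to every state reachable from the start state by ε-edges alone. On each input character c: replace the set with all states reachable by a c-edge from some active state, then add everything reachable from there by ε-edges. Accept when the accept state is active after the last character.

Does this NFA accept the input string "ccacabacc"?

initial (ε-close {0}): {0,2}
'c' @ 1: {3,4,6}
'c' @ 2: {}  — dead — no transitions
rest 'acabacc' ignored (set empty)
end set {} — state 1 not in

Answer: REJECT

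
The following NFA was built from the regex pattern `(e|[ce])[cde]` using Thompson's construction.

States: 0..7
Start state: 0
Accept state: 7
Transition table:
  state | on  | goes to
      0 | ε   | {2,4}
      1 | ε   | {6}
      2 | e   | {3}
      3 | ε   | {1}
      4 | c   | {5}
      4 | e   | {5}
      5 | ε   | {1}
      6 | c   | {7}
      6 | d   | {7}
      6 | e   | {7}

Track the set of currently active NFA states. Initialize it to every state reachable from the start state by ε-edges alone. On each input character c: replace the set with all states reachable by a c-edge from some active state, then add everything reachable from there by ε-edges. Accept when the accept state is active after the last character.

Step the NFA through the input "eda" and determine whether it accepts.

Answer: REJECT

Steps:
initial (ε-close {0}): {0,2,4}
'e' @ 1: {1,3,5,6}
'd' @ 2: {7}  (accept∈set)
'a' @ 3: {}  — state set empty
after full input: {}  (accept=7 not in)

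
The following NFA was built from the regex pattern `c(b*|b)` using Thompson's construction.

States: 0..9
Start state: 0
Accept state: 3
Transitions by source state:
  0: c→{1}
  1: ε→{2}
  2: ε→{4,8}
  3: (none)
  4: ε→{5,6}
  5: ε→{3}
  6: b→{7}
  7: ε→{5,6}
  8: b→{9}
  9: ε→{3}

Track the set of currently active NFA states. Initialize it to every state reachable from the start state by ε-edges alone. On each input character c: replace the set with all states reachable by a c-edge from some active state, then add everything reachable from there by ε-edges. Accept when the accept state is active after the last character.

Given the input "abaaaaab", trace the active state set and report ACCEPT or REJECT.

S₀ = ε-closure({0}) = {0}
'a' @ 1: {}  — dead — no transitions
rest 'baaaaab' ignored (set empty)
after full input: {}  (accept=3 not in)

Answer: REJECT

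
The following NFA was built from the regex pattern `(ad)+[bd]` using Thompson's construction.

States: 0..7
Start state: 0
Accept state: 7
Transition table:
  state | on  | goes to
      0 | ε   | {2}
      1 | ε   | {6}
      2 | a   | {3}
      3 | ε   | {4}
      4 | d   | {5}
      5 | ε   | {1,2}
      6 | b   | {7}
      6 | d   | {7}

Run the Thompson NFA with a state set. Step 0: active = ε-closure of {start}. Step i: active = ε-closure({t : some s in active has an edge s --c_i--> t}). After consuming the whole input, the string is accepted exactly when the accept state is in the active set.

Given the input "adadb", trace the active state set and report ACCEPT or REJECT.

start: ε-closure({0}) = {0,2}
'a' @ 1: {3,4}
'd' @ 2: {1,2,5,6}
'a' @ 3: {3,4}
'd' @ 4: {1,2,5,6}
'b' @ 5: {7}  [accepting]
final: {7}; accept 7 in set

Answer: ACCEPT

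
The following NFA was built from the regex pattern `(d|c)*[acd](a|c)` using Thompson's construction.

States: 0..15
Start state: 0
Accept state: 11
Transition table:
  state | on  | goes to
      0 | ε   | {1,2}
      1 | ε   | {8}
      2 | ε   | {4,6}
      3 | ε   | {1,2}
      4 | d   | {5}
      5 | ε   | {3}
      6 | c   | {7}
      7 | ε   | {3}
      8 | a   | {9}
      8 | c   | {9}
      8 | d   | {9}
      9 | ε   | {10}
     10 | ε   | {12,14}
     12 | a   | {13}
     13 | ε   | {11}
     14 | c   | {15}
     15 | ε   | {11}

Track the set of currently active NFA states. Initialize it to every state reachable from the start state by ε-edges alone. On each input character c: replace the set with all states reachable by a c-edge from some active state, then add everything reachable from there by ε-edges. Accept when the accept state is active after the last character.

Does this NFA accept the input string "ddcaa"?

Answer: ACCEPT

Steps:
S₀ = ε-closure({0}) = {0,1,2,4,6,8}
'd' @ 1: {1,2,3,4,5,6,8,9,10,12,14}
'd' @ 2: {1,2,3,4,5,6,8,9,10,12,14}
'c' @ 3: {1,2,3,4,6,7,8,9,10,11,12,14,15}  (accept∈set)
'a' @ 4: {9,10,11,12,13,14}  (accept∈set)
'a' @ 5: {11,13}  (accept∈set)
end set {11,13} — state 11 in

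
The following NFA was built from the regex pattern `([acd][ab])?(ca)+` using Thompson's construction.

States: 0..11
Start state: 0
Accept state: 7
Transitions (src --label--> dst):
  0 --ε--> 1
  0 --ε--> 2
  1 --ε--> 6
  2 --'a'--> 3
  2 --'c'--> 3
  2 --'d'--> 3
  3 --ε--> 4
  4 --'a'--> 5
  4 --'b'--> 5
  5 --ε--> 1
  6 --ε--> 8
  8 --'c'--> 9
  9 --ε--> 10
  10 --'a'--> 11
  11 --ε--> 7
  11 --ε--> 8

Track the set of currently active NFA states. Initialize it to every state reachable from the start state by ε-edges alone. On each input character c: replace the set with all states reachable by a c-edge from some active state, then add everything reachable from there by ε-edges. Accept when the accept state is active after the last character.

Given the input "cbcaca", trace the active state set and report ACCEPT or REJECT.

initial (ε-close {0}): {0,1,2,6,8}
'c' @ 1: {3,4,9,10}
'b' @ 2: {1,5,6,8}
'c' @ 3: {9,10}
'a' @ 4: {7,8,11}  [accepting]
'c' @ 5: {9,10}
'a' @ 6: {7,8,11}  [accepting]
end set {7,8,11} — state 7 in

Answer: ACCEPT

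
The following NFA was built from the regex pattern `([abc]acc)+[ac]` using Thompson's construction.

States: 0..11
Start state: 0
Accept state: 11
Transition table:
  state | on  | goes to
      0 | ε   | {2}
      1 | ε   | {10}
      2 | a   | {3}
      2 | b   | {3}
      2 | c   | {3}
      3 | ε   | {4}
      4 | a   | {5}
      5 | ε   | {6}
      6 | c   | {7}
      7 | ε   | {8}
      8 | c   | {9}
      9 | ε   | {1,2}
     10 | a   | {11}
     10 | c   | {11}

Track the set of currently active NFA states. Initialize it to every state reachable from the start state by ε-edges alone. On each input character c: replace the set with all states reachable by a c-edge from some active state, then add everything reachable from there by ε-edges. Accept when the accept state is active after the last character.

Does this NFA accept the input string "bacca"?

initial (ε-close {0}): {0,2}
'b' @ 1: {3,4}
'a' @ 2: {5,6}
'c' @ 3: {7,8}
'c' @ 4: {1,2,9,10}
'a' @ 5: {3,4,11}  ✓accept
final: {3,4,11}; accept 11 in set

Answer: ACCEPT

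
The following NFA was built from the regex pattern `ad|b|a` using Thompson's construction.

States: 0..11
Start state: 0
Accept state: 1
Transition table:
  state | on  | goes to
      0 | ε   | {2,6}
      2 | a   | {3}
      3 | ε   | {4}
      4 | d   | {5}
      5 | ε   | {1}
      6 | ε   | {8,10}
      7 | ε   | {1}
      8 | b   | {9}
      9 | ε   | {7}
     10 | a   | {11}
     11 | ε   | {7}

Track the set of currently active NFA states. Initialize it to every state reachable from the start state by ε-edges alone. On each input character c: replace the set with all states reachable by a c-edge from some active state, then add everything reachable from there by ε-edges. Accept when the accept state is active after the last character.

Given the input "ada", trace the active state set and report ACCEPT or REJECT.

S₀ = ε-closure({0}) = {0,2,6,8,10}
'a' @ 1: {1,3,4,7,11}  ✓accept
'd' @ 2: {1,5}  ✓accept
'a' @ 3: {}  — state set empty
final: {}; accept 1 not in set

Answer: REJECT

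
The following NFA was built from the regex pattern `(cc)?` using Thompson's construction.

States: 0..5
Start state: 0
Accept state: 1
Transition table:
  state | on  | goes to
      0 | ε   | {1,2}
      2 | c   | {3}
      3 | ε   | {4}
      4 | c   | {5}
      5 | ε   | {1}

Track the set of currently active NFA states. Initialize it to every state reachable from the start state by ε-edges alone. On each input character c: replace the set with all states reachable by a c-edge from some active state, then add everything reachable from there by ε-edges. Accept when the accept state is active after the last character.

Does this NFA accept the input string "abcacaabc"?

start: ε-closure({0}) = {0,1,2}
'a' @ 1: {}  — no active states
rest 'bcacaabc' ignored (set empty)
after full input: {}  (accept=1 not in)

Answer: REJECT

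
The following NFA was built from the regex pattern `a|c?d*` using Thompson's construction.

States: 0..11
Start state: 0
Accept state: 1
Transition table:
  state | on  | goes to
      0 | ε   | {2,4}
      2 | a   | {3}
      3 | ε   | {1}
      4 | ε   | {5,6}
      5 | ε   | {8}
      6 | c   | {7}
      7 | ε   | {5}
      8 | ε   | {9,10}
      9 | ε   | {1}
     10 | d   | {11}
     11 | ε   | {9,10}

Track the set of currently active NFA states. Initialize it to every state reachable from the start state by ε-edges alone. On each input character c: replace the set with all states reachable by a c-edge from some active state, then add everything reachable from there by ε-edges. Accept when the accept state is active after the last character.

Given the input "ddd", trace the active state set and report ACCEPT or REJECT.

Answer: ACCEPT

Steps:
initial (ε-close {0}): {0,1,2,4,5,6,8,9,10}
'd' @ 1: {1,9,10,11}  ✓accept
'd' @ 2: {1,9,10,11}  ✓accept
'd' @ 3: {1,9,10,11}  ✓accept
final: {1,9,10,11}; accept 1 in set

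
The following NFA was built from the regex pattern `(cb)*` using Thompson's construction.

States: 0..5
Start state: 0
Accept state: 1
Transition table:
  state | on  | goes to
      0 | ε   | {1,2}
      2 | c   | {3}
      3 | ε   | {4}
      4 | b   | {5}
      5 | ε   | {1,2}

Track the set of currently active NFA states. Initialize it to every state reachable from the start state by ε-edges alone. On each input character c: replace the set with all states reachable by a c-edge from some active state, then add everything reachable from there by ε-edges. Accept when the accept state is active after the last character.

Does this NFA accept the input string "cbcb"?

Answer: ACCEPT

Trace:
start: ε-closure({0}) = {0,1,2}
'c' @ 1: {3,4}
'b' @ 2: {1,2,5}  (accept∈set)
'c' @ 3: {3,4}
'b' @ 4: {1,2,5}  (accept∈set)
end set {1,2,5} — state 1 in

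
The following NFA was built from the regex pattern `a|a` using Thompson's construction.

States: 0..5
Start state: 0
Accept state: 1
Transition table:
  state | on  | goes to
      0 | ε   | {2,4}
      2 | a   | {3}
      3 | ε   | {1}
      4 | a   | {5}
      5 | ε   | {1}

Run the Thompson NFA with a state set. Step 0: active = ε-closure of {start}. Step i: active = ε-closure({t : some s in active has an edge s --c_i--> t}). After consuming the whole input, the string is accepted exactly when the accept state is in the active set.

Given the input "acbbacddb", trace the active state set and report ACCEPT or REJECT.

start: ε-closure({0}) = {0,2,4}
'a' @ 1: {1,3,5}  ✓accept
'c' @ 2: {}  — dead — no transitions
rest 'bbacddb' ignored (set empty)
end set {} — state 1 not in

Answer: REJECT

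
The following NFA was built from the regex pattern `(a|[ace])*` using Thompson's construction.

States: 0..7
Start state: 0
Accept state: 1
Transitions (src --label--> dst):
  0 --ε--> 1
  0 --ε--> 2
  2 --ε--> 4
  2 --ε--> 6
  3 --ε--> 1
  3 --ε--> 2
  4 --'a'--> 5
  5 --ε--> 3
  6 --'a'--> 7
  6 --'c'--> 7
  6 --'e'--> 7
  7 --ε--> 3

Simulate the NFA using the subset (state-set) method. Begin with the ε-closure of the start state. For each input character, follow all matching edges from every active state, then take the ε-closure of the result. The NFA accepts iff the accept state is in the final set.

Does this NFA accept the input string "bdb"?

Answer: REJECT

Trace:
start: ε-closure({0}) = {0,1,2,4,6}
'b' @ 1: {}  — state set empty
rest 'db' ignored (set empty)
end set {} — state 1 not in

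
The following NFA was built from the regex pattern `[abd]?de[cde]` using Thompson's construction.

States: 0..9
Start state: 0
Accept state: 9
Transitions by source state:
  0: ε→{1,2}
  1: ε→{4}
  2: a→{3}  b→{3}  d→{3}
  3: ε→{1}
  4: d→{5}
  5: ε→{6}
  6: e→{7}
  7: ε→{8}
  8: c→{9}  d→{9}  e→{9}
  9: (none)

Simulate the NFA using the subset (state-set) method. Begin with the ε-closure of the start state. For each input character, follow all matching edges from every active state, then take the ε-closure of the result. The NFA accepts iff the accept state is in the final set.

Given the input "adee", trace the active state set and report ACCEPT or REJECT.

initial (ε-close {0}): {0,1,2,4}
'a' @ 1: {1,3,4}
'd' @ 2: {5,6}
'e' @ 3: {7,8}
'e' @ 4: {9}  (accept∈set)
end set {9} — state 9 in

Answer: ACCEPT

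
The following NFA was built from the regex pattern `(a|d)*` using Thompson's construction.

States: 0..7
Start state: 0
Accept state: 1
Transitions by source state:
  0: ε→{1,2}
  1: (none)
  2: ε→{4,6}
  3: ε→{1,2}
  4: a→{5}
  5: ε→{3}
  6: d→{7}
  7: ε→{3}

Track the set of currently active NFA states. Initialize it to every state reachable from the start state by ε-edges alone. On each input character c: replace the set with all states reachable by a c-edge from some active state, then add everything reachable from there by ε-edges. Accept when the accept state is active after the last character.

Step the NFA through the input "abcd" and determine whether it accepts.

Answer: REJECT

Trace:
initial (ε-close {0}): {0,1,2,4,6}
'a' @ 1: {1,2,3,4,5,6}  ✓accept
'b' @ 2: {}  — dead — no transitions
rest 'cd' ignored (set empty)
after full input: {}  (accept=1 not in)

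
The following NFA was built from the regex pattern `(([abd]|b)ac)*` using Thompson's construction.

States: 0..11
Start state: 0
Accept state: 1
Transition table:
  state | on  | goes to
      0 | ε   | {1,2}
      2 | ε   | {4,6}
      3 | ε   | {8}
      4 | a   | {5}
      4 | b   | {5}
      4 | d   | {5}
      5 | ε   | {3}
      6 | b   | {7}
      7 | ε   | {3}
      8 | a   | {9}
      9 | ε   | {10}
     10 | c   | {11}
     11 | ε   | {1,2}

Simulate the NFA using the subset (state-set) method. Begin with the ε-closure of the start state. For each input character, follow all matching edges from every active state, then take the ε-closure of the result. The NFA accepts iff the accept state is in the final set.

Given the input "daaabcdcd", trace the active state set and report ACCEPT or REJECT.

S₀ = ε-closure({0}) = {0,1,2,4,6}
'd' @ 1: {3,5,8}
'a' @ 2: {9,10}
'a' @ 3: {}  — state set empty
rest 'abcdcd' ignored (set empty)
end set {} — state 1 not in

Answer: REJECT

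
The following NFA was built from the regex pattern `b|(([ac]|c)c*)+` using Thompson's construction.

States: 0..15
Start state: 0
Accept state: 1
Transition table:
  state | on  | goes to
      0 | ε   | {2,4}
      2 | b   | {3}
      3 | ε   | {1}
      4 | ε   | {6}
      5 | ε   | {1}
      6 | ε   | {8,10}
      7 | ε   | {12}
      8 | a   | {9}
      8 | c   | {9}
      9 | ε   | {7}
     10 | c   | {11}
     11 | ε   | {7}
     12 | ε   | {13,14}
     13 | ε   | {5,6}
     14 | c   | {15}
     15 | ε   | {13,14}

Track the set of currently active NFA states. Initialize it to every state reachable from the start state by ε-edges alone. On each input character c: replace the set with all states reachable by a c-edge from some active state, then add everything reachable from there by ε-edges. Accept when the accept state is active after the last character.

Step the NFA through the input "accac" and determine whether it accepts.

start: ε-closure({0}) = {0,2,4,6,8,10}
'a' @ 1: {1,5,6,7,8,9,10,12,13,14}  [accepting]
'c' @ 2: {1,5,6,7,8,9,10,11,12,13,14,15}  [accepting]
'c' @ 3: {1,5,6,7,8,9,10,11,12,13,14,15}  [accepting]
'a' @ 4: {1,5,6,7,8,9,10,12,13,14}  [accepting]
'c' @ 5: {1,5,6,7,8,9,10,11,12,13,14,15}  [accepting]
final: {1,5,6,7,8,9,10,11,12,13,14,15}; accept 1 in set

Answer: ACCEPT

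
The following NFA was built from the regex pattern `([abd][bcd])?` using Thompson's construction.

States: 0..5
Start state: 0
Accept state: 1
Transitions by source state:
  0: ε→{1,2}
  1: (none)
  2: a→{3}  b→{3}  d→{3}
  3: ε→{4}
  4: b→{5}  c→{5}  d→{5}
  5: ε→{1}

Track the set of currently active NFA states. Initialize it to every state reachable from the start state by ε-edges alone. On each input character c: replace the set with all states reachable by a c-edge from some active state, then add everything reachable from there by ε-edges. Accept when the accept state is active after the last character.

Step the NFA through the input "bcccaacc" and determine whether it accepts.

Answer: REJECT

Steps:
S₀ = ε-closure({0}) = {0,1,2}
'b' @ 1: {3,4}
'c' @ 2: {1,5}  ✓accept
'c' @ 3: {}  — state set empty
rest 'caacc' ignored (set empty)
after full input: {}  (accept=1 not in)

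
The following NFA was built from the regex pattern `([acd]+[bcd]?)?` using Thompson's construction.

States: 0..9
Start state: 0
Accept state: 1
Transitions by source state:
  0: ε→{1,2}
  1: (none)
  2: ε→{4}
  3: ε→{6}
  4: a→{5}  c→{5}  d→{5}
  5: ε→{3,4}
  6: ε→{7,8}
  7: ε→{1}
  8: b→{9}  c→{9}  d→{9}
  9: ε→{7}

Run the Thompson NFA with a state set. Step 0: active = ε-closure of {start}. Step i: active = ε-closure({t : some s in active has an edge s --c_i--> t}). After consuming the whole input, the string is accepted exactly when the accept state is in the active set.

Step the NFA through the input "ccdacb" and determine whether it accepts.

Answer: ACCEPT

Steps:
start: ε-closure({0}) = {0,1,2,4}
'c' @ 1: {1,3,4,5,6,7,8}  (accept∈set)
'c' @ 2: {1,3,4,5,6,7,8,9}  (accept∈set)
'd' @ 3: {1,3,4,5,6,7,8,9}  (accept∈set)
'a' @ 4: {1,3,4,5,6,7,8}  (accept∈set)
'c' @ 5: {1,3,4,5,6,7,8,9}  (accept∈set)
'b' @ 6: {1,7,9}  (accept∈set)
end set {1,7,9} — state 1 in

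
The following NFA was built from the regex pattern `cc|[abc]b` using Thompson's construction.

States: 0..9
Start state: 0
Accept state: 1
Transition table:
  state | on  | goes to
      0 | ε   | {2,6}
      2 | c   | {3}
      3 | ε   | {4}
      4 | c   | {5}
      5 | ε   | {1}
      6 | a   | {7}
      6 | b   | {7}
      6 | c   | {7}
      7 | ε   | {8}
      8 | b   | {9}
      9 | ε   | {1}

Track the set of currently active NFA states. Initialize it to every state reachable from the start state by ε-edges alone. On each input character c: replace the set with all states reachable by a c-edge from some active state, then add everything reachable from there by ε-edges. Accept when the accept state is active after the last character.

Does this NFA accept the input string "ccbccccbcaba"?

Answer: REJECT

Derivation:
S₀ = ε-closure({0}) = {0,2,6}
'c' @ 1: {3,4,7,8}
'c' @ 2: {1,5}  ✓accept
'b' @ 3: {}  — dead — no transitions
rest 'ccccbcaba' ignored (set empty)
after full input: {}  (accept=1 not in)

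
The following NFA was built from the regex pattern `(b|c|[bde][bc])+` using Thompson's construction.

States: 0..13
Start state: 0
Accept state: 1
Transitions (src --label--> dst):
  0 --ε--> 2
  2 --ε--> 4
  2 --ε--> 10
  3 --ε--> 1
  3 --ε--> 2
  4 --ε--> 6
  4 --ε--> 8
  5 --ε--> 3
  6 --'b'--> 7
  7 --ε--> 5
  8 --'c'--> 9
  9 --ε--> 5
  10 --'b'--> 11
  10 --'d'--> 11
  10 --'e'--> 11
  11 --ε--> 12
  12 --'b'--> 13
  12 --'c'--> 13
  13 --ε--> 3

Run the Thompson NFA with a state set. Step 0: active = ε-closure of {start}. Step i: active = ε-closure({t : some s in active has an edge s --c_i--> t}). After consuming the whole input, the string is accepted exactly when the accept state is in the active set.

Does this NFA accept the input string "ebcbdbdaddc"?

S₀ = ε-closure({0}) = {0,2,4,6,8,10}
'e' @ 1: {11,12}
'b' @ 2: {1,2,3,4,6,8,10,13}  ✓accept
'c' @ 3: {1,2,3,4,5,6,8,9,10}  ✓accept
'b' @ 4: {1,2,3,4,5,6,7,8,10,11,12}  ✓accept
'd' @ 5: {11,12}
'b' @ 6: {1,2,3,4,6,8,10,13}  ✓accept
'd' @ 7: {11,12}
'a' @ 8: {}  — no active states
rest 'ddc' ignored (set empty)
after full input: {}  (accept=1 not in)

Answer: REJECT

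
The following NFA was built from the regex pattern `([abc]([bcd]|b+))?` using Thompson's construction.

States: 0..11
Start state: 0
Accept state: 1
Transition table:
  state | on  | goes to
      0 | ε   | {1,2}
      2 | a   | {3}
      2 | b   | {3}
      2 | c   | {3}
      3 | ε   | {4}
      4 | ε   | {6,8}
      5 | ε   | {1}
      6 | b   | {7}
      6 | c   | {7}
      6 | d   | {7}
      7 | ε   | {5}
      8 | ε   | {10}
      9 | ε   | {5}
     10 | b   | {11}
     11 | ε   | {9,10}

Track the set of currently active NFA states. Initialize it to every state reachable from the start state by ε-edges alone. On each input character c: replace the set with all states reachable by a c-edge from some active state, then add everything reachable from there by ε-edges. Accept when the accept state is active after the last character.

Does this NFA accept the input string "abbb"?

initial (ε-close {0}): {0,1,2}
'a' @ 1: {3,4,6,8,10}
'b' @ 2: {1,5,7,9,10,11}  (accept∈set)
'b' @ 3: {1,5,9,10,11}  (accept∈set)
'b' @ 4: {1,5,9,10,11}  (accept∈set)
end set {1,5,9,10,11} — state 1 in

Answer: ACCEPT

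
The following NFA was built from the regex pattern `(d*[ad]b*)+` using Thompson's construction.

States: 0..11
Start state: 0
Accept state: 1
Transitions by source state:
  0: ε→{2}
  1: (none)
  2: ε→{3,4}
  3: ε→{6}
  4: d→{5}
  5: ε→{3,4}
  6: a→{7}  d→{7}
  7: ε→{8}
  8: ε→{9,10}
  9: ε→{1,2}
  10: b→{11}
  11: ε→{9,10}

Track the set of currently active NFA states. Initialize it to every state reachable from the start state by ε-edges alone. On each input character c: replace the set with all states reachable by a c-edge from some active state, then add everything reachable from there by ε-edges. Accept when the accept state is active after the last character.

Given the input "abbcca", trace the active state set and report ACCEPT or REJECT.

start: ε-closure({0}) = {0,2,3,4,6}
'a' @ 1: {1,2,3,4,6,7,8,9,10}  (accept∈set)
'b' @ 2: {1,2,3,4,6,9,10,11}  (accept∈set)
'b' @ 3: {1,2,3,4,6,9,10,11}  (accept∈set)
'c' @ 4: {}  — dead — no transitions
rest 'ca' ignored (set empty)
after full input: {}  (accept=1 not in)

Answer: REJECT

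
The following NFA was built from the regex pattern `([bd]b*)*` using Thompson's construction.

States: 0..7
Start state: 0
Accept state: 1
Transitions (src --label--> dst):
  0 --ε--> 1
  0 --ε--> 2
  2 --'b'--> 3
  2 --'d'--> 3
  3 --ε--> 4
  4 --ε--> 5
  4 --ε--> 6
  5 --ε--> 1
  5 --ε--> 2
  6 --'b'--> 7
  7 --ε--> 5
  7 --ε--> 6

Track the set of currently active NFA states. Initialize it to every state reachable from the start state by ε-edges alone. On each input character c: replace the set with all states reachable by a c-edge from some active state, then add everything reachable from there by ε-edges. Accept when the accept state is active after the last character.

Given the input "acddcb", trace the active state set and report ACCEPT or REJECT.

start: ε-closure({0}) = {0,1,2}
'a' @ 1: {}  — dead — no transitions
rest 'cddcb' ignored (set empty)
end set {} — state 1 not in

Answer: REJECT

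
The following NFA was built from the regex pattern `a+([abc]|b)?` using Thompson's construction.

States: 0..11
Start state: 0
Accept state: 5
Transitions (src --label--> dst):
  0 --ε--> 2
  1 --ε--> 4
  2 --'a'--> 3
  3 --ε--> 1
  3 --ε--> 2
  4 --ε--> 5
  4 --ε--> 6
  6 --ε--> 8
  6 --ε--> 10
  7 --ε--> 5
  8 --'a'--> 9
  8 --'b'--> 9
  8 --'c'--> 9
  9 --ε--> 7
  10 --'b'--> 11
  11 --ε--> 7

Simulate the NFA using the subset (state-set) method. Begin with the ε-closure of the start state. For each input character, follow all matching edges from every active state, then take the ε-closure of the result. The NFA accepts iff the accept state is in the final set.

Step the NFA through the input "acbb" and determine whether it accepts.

initial (ε-close {0}): {0,2}
'a' @ 1: {1,2,3,4,5,6,8,10}  [accepting]
'c' @ 2: {5,7,9}  [accepting]
'b' @ 3: {}  — dead — no transitions
rest 'b' ignored (set empty)
after full input: {}  (accept=5 not in)

Answer: REJECT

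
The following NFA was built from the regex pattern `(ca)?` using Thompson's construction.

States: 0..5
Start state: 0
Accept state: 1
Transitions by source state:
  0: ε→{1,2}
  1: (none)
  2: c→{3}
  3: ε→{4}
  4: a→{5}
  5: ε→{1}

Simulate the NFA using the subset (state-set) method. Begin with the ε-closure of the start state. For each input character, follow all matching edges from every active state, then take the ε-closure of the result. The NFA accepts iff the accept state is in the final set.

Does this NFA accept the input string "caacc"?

initial (ε-close {0}): {0,1,2}
'c' @ 1: {3,4}
'a' @ 2: {1,5}  [accepting]
'a' @ 3: {}  — state set empty
rest 'cc' ignored (set empty)
after full input: {}  (accept=1 not in)

Answer: REJECT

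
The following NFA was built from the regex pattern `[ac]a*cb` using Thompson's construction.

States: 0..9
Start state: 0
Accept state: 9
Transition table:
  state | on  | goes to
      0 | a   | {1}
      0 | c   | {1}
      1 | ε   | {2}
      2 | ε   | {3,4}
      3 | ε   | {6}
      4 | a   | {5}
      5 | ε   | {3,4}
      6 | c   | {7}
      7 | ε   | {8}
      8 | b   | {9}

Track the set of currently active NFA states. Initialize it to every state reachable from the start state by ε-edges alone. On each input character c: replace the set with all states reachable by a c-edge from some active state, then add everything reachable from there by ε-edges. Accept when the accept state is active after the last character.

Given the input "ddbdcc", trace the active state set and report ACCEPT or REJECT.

start: ε-closure({0}) = {0}
'd' @ 1: {}  — dead — no transitions
rest 'dbdcc' ignored (set empty)
end set {} — state 9 not in

Answer: REJECT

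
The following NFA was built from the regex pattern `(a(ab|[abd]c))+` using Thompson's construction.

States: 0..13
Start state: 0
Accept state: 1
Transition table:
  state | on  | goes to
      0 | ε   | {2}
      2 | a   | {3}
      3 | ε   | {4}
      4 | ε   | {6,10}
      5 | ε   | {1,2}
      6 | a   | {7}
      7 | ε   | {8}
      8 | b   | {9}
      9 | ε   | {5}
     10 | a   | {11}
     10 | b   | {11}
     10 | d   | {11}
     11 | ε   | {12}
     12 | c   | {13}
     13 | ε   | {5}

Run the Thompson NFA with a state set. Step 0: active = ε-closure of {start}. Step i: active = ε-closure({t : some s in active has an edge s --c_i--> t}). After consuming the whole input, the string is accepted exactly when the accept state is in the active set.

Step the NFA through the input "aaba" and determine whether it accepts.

Answer: REJECT

Trace:
S₀ = ε-closure({0}) = {0,2}
'a' @ 1: {3,4,6,10}
'a' @ 2: {7,8,11,12}
'b' @ 3: {1,2,5,9}  (accept∈set)
'a' @ 4: {3,4,6,10}
final: {3,4,6,10}; accept 1 not in set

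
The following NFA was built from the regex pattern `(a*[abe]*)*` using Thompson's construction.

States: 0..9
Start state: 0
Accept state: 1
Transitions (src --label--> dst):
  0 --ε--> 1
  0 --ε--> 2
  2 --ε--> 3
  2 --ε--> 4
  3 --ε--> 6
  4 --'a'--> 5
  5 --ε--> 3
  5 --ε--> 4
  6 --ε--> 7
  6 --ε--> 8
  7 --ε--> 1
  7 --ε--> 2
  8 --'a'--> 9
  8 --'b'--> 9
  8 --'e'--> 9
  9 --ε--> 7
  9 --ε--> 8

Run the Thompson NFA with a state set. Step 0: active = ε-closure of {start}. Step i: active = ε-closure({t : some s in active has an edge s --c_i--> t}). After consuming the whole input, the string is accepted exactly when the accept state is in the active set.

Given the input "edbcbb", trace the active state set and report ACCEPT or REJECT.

Answer: REJECT

Steps:
initial (ε-close {0}): {0,1,2,3,4,6,7,8}
'e' @ 1: {1,2,3,4,6,7,8,9}  ✓accept
'd' @ 2: {}  — state set empty
rest 'bcbb' ignored (set empty)
end set {} — state 1 not in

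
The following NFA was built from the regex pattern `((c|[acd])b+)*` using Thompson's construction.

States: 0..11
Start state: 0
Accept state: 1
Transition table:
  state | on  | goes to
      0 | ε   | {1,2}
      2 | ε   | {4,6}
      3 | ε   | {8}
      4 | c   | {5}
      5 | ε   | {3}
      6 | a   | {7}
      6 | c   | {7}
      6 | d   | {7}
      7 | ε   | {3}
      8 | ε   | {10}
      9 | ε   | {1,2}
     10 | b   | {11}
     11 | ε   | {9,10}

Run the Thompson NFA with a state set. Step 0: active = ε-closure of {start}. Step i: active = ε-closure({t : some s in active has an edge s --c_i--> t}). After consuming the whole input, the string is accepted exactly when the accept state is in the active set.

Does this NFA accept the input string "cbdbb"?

initial (ε-close {0}): {0,1,2,4,6}
'c' @ 1: {3,5,7,8,10}
'b' @ 2: {1,2,4,6,9,10,11}  [accepting]
'd' @ 3: {3,7,8,10}
'b' @ 4: {1,2,4,6,9,10,11}  [accepting]
'b' @ 5: {1,2,4,6,9,10,11}  [accepting]
end set {1,2,4,6,9,10,11} — state 1 in

Answer: ACCEPT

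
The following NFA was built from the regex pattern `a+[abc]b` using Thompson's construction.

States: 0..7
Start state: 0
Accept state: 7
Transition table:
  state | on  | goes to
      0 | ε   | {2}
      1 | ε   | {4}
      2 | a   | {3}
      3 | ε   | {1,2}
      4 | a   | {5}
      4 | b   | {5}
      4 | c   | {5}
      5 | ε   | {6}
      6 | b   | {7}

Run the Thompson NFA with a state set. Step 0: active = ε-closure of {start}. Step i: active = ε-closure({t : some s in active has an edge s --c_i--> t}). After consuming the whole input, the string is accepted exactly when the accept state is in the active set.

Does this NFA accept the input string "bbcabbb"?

Answer: REJECT

Trace:
S₀ = ε-closure({0}) = {0,2}
'b' @ 1: {}  — dead — no transitions
rest 'bcabbb' ignored (set empty)
end set {} — state 7 not in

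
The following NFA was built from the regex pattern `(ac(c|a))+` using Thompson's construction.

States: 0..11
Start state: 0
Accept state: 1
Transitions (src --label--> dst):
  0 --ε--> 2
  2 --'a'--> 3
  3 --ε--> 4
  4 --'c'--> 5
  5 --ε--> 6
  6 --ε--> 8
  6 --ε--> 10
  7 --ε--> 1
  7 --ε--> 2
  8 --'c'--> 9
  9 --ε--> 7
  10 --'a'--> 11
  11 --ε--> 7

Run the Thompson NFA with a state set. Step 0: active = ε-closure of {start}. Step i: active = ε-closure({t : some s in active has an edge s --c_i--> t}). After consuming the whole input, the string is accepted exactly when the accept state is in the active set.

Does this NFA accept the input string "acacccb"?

Answer: REJECT

Steps:
start: ε-closure({0}) = {0,2}
'a' @ 1: {3,4}
'c' @ 2: {5,6,8,10}
'a' @ 3: {1,2,7,11}  [accepting]
'c' @ 4: {}  — state set empty
rest 'ccb' ignored (set empty)
end set {} — state 1 not in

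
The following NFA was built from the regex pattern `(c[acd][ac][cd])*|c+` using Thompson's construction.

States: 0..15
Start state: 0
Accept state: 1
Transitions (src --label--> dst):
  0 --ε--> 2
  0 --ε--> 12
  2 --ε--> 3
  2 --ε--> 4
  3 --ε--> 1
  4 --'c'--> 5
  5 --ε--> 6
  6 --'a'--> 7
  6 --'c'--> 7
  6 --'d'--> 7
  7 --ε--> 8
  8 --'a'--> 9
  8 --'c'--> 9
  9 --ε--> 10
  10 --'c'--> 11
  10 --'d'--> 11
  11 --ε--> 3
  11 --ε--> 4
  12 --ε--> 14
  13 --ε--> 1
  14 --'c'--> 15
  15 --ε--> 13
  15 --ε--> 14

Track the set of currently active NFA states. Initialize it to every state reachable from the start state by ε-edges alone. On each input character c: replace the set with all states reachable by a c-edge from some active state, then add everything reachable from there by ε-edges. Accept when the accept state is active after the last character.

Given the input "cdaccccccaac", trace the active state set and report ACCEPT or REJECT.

Answer: ACCEPT

Derivation:
S₀ = ε-closure({0}) = {0,1,2,3,4,12,14}
'c' @ 1: {1,5,6,13,14,15}  ✓accept
'd' @ 2: {7,8}
'a' @ 3: {9,10}
'c' @ 4: {1,3,4,11}  ✓accept
'c' @ 5: {5,6}
'c' @ 6: {7,8}
'c' @ 7: {9,10}
'c' @ 8: {1,3,4,11}  ✓accept
'c' @ 9: {5,6}
'a' @ 10: {7,8}
'a' @ 11: {9,10}
'c' @ 12: {1,3,4,11}  ✓accept
after full input: {1,3,4,11}  (accept=1 in)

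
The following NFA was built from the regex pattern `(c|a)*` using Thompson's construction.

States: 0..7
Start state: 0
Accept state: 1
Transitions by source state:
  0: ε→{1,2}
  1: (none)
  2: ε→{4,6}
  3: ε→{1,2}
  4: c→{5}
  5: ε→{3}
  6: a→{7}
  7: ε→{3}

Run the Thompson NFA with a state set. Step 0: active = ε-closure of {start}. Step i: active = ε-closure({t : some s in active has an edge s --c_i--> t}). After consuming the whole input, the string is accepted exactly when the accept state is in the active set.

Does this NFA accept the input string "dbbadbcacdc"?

start: ε-closure({0}) = {0,1,2,4,6}
'd' @ 1: {}  — no active states
rest 'bbadbcacdc' ignored (set empty)
end set {} — state 1 not in

Answer: REJECT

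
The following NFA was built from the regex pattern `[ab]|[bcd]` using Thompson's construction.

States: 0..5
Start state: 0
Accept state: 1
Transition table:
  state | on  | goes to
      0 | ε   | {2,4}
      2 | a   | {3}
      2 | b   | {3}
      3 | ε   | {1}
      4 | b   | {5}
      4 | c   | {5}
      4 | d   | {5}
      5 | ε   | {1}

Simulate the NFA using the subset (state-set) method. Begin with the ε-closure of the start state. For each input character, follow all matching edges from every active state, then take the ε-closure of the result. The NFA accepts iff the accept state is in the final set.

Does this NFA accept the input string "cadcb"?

start: ε-closure({0}) = {0,2,4}
'c' @ 1: {1,5}  (accept∈set)
'a' @ 2: {}  — no active states
rest 'dcb' ignored (set empty)
final: {}; accept 1 not in set

Answer: REJECT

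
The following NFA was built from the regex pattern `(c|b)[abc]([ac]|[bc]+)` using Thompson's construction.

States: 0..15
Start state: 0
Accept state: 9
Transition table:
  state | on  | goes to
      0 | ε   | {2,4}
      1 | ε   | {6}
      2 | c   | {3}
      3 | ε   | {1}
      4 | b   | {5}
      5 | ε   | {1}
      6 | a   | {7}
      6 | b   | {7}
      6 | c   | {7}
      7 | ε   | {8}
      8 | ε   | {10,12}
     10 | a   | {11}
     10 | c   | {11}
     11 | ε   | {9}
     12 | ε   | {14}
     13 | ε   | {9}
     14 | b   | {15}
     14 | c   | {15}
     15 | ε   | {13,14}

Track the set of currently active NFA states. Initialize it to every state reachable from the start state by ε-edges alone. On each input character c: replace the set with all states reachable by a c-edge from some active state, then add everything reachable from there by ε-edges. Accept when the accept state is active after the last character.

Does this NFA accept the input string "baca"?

start: ε-closure({0}) = {0,2,4}
'b' @ 1: {1,5,6}
'a' @ 2: {7,8,10,12,14}
'c' @ 3: {9,11,13,14,15}  [accepting]
'a' @ 4: {}  — no active states
end set {} — state 9 not in

Answer: REJECT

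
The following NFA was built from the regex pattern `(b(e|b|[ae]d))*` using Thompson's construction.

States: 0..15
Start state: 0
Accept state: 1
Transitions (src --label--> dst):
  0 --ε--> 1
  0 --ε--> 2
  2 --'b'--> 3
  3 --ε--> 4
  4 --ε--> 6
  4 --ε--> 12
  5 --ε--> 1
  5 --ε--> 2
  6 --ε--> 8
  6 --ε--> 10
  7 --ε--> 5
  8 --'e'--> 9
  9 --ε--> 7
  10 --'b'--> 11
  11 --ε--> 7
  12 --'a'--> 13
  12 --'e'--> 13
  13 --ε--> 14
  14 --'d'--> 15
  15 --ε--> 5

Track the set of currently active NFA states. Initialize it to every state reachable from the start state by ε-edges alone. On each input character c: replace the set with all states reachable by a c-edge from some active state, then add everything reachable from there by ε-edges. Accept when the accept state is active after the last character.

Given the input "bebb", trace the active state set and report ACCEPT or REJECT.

start: ε-closure({0}) = {0,1,2}
'b' @ 1: {3,4,6,8,10,12}
'e' @ 2: {1,2,5,7,9,13,14}  ✓accept
'b' @ 3: {3,4,6,8,10,12}
'b' @ 4: {1,2,5,7,11}  ✓accept
final: {1,2,5,7,11}; accept 1 in set

Answer: ACCEPT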